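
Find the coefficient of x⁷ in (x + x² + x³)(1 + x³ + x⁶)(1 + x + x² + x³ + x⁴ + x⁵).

6

(x + x² + x³) has coefficients 0,1,1,1 for degrees 0…3.
(1 + x³ + x⁶) has coefficients 1,0,0,1,0,0,1,0 for degrees 0…7.
Finally multiplying by (1 + x + x² + x³ + x⁴ + x⁵), the product of all factors after the first has coefficients 1,1,1,2,2,2,2,2 for degrees 0…7.
[x⁷] = 1·2 + 1·2 + 1·2 = 6.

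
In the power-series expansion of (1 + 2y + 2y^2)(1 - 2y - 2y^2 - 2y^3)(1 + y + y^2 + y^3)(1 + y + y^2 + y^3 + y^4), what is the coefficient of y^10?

(1 + 2y + 2y^2) has coefficients 1,2,2 for degrees 0…2.
(1 - 2y - 2y^2 - 2y^3) has coefficients 1,-2,-2,-2,0,0,0,0,0,0,0 for degrees 0…10.
Multiplying by (1 + y + y^2 + y^3) gives running coefficients 1,-1,-3,-5,-6,-4,-2,0,0,0,0 for degrees 0…10.
Finally multiplying by (1 + y + y^2 + y^3 + y^4), the product of all factors after the first has coefficients 1,0,-3,-8,-14,-19,-20,-17,-12,-6,-2 for degrees 0…10.
[y^10] = 1·(-2) + 2·(-6) + 2·(-12) = -38.

-38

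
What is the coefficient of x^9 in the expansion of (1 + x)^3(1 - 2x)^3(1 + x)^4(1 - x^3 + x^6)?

(1 + x)^3 has coefficients 1,3,3,1 for degrees 0…3.
(1 - 2x)^3 has coefficients 1,-6,12,-8,0,0,0,0,0,0 for degrees 0…9.
Multiplying by (1 + x)^4 gives running coefficients 1,-2,-6,8,17,-6,-20,-8,0,0 for degrees 0…9.
Finally multiplying by (1 - x^3 + x^6), the product of all factors after the first has coefficients 1,-2,-6,7,19,0,-27,-27,0,28 for degrees 0…9.
[x^9] = 1·28 + 3·0 + 3·(-27) + 1·(-27) = -80.

-80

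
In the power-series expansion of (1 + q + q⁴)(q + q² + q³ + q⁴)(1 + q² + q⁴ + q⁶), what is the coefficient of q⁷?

(1 + q + q⁴) has coefficients 1,1,0,0,1 for degrees 0…4.
(q + q² + q³ + q⁴) has coefficients 0,1,1,1,1,0,0,0 for degrees 0…7.
Finally multiplying by (1 + q² + q⁴ + q⁶), the product of all factors after the first has coefficients 0,1,1,2,2,2,2,2 for degrees 0…7.
[q⁷] = 1·2 + 1·2 + 1·2 = 6.

6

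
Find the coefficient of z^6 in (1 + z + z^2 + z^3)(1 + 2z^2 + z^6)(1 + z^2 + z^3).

(1 + z + z^2 + z^3) has coefficients 1,1,1,1 for degrees 0…3.
(1 + 2z^2 + z^6) has coefficients 1,0,2,0,0,0,1 for degrees 0…6.
Finally multiplying by (1 + z^2 + z^3), the product of all factors after the first has coefficients 1,0,3,1,2,2,1 for degrees 0…6.
[z^6] = 1·1 + 1·2 + 1·2 + 1·1 = 6.

6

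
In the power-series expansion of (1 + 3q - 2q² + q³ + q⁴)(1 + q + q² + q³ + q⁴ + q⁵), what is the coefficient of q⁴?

4

(1 + 3q - 2q² + q³ + q⁴) has coefficients 1,3,-2,1,1 for degrees 0…4.
(1 + q + q² + q³ + q⁴ + q⁵) has coefficients 1,1,1,1,1 for degrees 0…4.
[q⁴] = 1·1 + 3·1 − 2·1 + 1·1 + 1·1 = 4.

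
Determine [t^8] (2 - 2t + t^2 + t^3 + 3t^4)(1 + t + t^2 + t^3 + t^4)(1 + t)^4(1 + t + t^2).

(2 - 2t + t^2 + t^3 + 3t^4) has coefficients 2,-2,1,1,3 for degrees 0…4.
(1 + t + t^2 + t^3 + t^4) has coefficients 1,1,1,1,1,0,0,0,0 for degrees 0…8.
Multiplying by (1 + t)^4 gives running coefficients 1,5,11,15,16,15,11,5,1 for degrees 0…8.
Finally multiplying by (1 + t + t^2), the product of all factors after the first has coefficients 1,6,17,31,42,46,42,31,17 for degrees 0…8.
[t^8] = 2·17 − 2·31 + 1·42 + 1·46 + 3·42 = 186.

186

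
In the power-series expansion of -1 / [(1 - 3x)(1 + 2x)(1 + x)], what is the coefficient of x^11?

-78078

The denominator gives the recurrence a_n = 7a_(n−2) + 6a_(n−3) for n ≥ 3; the numerator fixes a_0 = -1, a_1 = 0, a_2 = -7.
Iterating: -1, 0, -7, -6, -49, -84, -379, -882, -3157, -8448, -27391, -78078, so a_11 = -78078.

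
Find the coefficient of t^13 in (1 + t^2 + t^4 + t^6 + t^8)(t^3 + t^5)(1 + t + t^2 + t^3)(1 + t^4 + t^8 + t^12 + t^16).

10

(1 + t^2 + t^4 + t^6 + t^8) has coefficients 1,0,1,0,1,0,1,0,1 for degrees 0…8.
(t^3 + t^5) has coefficients 0,0,0,1,0,1,0,0,0,0,0,0,0,0 for degrees 0…13.
Multiplying by (1 + t + t^2 + t^3) gives running coefficients 0,0,0,1,1,2,2,1,1,0,0,0,0,0 for degrees 0…13.
Finally multiplying by (1 + t^4 + t^8 + t^12 + t^16), the product of all factors after the first has coefficients 0,0,0,1,1,2,2,2,2,2,2,2,2,2 for degrees 0…13.
[t^13] = 1·2 + 1·2 + 1·2 + 1·2 + 1·2 = 10.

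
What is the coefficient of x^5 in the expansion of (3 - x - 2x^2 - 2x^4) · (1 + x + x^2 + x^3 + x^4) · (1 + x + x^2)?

-7

(3 - x - 2x^2 - 2x^4) has coefficients 3,-1,-2,0,-2 for degrees 0…4.
(1 + x + x^2 + x^3 + x^4) has coefficients 1,1,1,1,1,0 for degrees 0…5.
Finally multiplying by (1 + x + x^2), the product of all factors after the first has coefficients 1,2,3,3,3,2 for degrees 0…5.
[x^5] = 3·2 − 1·3 − 2·3 − 2·2 = -7.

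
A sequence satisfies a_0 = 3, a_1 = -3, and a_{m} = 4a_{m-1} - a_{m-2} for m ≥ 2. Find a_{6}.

-2967

The ordinary generating function has denominator 1 - 4x + x^2.
Iterating the recurrence: a_0,…,a_{6} = 3, -3, -15, -57, -213, -795, -2967.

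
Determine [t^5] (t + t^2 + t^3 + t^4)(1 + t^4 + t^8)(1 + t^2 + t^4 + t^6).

3

(t + t^2 + t^3 + t^4) has coefficients 0,1,1,1,1 for degrees 0…4.
(1 + t^4 + t^8) has coefficients 1,0,0,0,1,0 for degrees 0…5.
Finally multiplying by (1 + t^2 + t^4 + t^6), the product of all factors after the first has coefficients 1,0,1,0,2,0 for degrees 0…5.
[t^5] = 1·2 + 1·0 + 1·1 + 1·0 = 3.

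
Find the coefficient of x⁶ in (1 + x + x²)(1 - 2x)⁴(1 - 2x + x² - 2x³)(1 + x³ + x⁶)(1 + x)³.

(1 + x + x²) has coefficients 1,1,1 for degrees 0…2.
(1 - 2x)⁴ has coefficients 1,-8,24,-32,16,0,0 for degrees 0…6.
Multiplying by (1 - 2x + x² - 2x³) gives running coefficients 1,-10,41,-90,120,-112,80 for degrees 0…6.
Multiplying by (1 + x³ + x⁶) gives running coefficients 1,-10,41,-89,110,-71,-9 for degrees 0…6.
Finally multiplying by (1 + x)³, the product of all factors after the first has coefficients 1,-7,14,5,-44,33,19 for degrees 0…6.
[x⁶] = 1·19 + 1·33 + 1·(-44) = 8.

8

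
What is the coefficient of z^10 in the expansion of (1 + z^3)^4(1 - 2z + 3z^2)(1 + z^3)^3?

-70

(1 + z^3)^4 has coefficients 1,0,0,4,0,0,6,0,0,4,0 for degrees 0…10.
(1 - 2z + 3z^2) has coefficients 1,-2,3,0,0,0,0,0,0,0,0 for degrees 0…10.
Finally multiplying by (1 + z^3)^3, the product of all factors after the first has coefficients 1,-2,3,3,-6,9,3,-6,9,1,-2 for degrees 0…10.
[z^10] = 1·(-2) + 4·(-6) + 6·(-6) + 4·(-2) = -70.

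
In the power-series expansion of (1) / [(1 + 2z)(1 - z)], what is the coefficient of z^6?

43

The denominator gives the recurrence a_n = −a_(n−1) + 2a_(n−2) for n ≥ 2; the numerator fixes a_0 = 1, a_1 = -1.
Iterating: 1, -1, 3, -5, 11, -21, 43, so a_6 = 43.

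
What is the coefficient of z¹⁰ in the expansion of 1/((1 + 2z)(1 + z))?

The denominator gives the recurrence a_n = −3a_(n−1) − 2a_(n−2) for n ≥ 2; the numerator fixes a_0 = 1, a_1 = -3.
Iterating: 1, -3, 7, -15, 31, -63, 127, -255, 511, -1023, 2047, so a_10 = 2047.

2047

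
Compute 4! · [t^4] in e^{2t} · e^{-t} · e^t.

16

The EGF product rule gives c_4 = Σ_{k_1+k_2+k_3=4} C(4; k_1,k_2,k_3) · ∏ g_i(k_i), where e^{2t} gives (2)^k; e^{-t} gives (-1)^k; e^t gives (1)^k.
g_1(k) for k = 0…4: 1, 2, 4, 8, 16.
g_2(k) for k = 0…4: 1, -1, 1, -1, 1.
g_3(k) for k = 0…4: 1, 1, 1, 1, 1.
First combine the last two factors: h(k) = Σ_j C(k,j)·g_2(j)·g_3(k−j) for k = 0…4: 1, 0, 0, 0, 0.
c_4 = Σ_k C(4,k)·g_1(k)·h(4−k) = 1·16·1 = 16.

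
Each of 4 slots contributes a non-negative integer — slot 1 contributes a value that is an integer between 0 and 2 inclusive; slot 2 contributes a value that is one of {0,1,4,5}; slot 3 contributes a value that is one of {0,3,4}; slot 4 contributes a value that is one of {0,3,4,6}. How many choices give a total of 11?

13

The generating function for the choices is (1 + q + q^2)·(1 + q + q^4 + q^5)·(1 + q^3 + q^4)·(1 + q^3 + q^4 + q^6); the count is [q^11].
(1 + q + q^2) has coefficients 1,1,1 for degrees 0…2.
(1 + q + q^4 + q^5) has coefficients 1,1,0,0,1,1,0,0,0,0,0,0 for degrees 0…11.
Multiplying by (1 + q^3 + q^4) gives running coefficients 1,1,0,1,3,2,0,1,2,1,0,0 for degrees 0…11.
Finally multiplying by (1 + q^3 + q^4 + q^6), the product of all factors after the first has coefficients 1,1,0,2,5,3,2,6,7,4,4,5 for degrees 0…11.
[q^11] = 1·5 + 1·4 + 1·4 = 13.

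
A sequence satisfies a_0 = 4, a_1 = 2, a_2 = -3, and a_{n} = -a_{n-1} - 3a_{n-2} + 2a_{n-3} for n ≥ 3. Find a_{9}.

-43

The ordinary generating function has denominator 1 + x + 3x^2 - 2x^3.
Iterating the recurrence: a_0,…,a_{9} = 4, 2, -3, 5, 8, -29, 15, 88, -191, -43.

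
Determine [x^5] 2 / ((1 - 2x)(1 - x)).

Partial fractions give a closed form: a_n = (4)·2^n + (-2)·1^n.
At n = 5: a_5 = 126.

126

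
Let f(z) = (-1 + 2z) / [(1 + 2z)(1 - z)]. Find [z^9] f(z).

The denominator gives the recurrence a_n = −a_(n−1) + 2a_(n−2) for n ≥ 2; the numerator fixes a_0 = -1, a_1 = 3.
Iterating: -1, 3, -5, 11, -21, 43, -85, 171, -341, 683, so a_9 = 683.

683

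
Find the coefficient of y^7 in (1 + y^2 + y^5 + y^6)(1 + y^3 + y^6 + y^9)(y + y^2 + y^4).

(1 + y^2 + y^5 + y^6) has coefficients 1,0,1,0,0,1,1 for degrees 0…6.
(1 + y^3 + y^6 + y^9) has coefficients 1,0,0,1,0,0,1,0 for degrees 0…7.
Finally multiplying by (y + y^2 + y^4), the product of all factors after the first has coefficients 0,1,1,0,2,1,0,2 for degrees 0…7.
[y^7] = 1·2 + 1·1 + 1·1 + 1·1 = 5.

5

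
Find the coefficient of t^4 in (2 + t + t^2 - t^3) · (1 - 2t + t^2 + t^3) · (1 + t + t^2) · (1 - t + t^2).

7

(2 + t + t^2 - t^3) has coefficients 2,1,1,-1 for degrees 0…3.
(1 - 2t + t^2 + t^3) has coefficients 1,-2,1,1,0 for degrees 0…4.
Multiplying by (1 + t + t^2) gives running coefficients 1,-1,0,0,2 for degrees 0…4.
Finally multiplying by (1 - t + t^2), the product of all factors after the first has coefficients 1,-2,2,-1,2 for degrees 0…4.
[t^4] = 2·2 + 1·(-1) + 1·2 − 1·(-2) = 7.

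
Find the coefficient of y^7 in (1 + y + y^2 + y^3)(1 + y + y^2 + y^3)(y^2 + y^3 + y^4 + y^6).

11

(1 + y + y^2 + y^3) has coefficients 1,1,1,1 for degrees 0…3.
(1 + y + y^2 + y^3) has coefficients 1,1,1,1,0,0,0,0 for degrees 0…7.
Finally multiplying by (y^2 + y^3 + y^4 + y^6), the product of all factors after the first has coefficients 0,0,1,2,3,3,3,2 for degrees 0…7.
[y^7] = 1·2 + 1·3 + 1·3 + 1·3 = 11.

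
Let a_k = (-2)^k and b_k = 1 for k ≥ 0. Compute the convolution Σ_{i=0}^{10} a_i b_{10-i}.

Write out a_i and b_{10-i} for i = 0,…,10 and sum the products.
Σ = 1·1 − 2·1 + 4·1 − 8·1 + 16·1 − 32·1 + 64·1 − 128·1 + 256·1 − 512·1 + 1024·1 = 683.

683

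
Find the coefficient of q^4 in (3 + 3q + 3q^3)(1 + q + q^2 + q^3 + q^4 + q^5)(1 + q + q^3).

24

(3 + 3q + 3q^3) has coefficients 3,3,0,3 for degrees 0…3.
(1 + q + q^2 + q^3 + q^4 + q^5) has coefficients 1,1,1,1,1 for degrees 0…4.
Finally multiplying by (1 + q + q^3), the product of all factors after the first has coefficients 1,2,2,3,3 for degrees 0…4.
[q^4] = 3·3 + 3·3 + 3·2 = 24.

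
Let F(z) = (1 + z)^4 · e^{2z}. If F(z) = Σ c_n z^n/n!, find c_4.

The EGF product rule gives c_4 = Σ_{k_1+k_2=4} C(4; k_1,k_2) · ∏ g_i(k_i), where (1+z)^4 gives the falling factorial (4)_k; e^{2z} gives (2)^k.
g_1(k) for k = 0…4: 1, 4, 12, 24, 24.
g_2(k) for k = 0…4: 1, 2, 4, 8, 16.
c_4 = Σ_k C(4,k)·g_1(k)·g_2(4−k) = 1·1·16 + 4·4·8 + 6·12·4 + 4·24·2 + 1·24·1 = 16 + 128 + 288 + 192 + 24 = 648.

648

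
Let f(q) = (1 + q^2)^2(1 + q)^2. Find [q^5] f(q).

(1 + q^2)^2 has coefficients 1,0,2,0,1 for degrees 0…4.
(1 + q)^2 has coefficients 1,2,1,0,0,0 for degrees 0…5.
[q^5] = 1·0 + 2·0 + 1·2 = 2.

2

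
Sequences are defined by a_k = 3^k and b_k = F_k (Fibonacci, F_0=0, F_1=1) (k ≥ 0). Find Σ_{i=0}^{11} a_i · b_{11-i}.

This is [x^11] in the product of the two ordinary generating functions.
Σ = 1·89 + 3·55 + 9·34 + 27·21 + 81·13 + 243·8 + 729·5 + 2187·3 + 6561·2 + 19683·1 + 59049·1 + 177147·0 = 106184.

106184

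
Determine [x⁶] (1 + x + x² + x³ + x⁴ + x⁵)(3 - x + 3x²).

2

(1 + x + x² + x³ + x⁴ + x⁵) has coefficients 1,1,1,1,1,1 for degrees 0…5.
(3 - x + 3x²) has coefficients 3,-1,3,0,0,0,0 for degrees 0…6.
[x⁶] = 1·0 + 1·0 + 1·0 + 1·0 + 1·3 + 1·(-1) = 2.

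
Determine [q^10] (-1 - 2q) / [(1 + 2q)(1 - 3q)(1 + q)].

Partial fractions give a closed form: a_n = (-3/4)·3^n + (-1/4)·(-1)^n.
At n = 10: a_10 = -44287.

-44287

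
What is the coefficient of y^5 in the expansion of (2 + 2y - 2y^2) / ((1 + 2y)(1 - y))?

The denominator gives the recurrence a_n = −a_(n−1) + 2a_(n−2) for n ≥ 3; the numerator fixes a_0 = 2, a_1 = 0, a_2 = 2.
Iterating: 2, 0, 2, -2, 6, -10, so a_5 = -10.

-10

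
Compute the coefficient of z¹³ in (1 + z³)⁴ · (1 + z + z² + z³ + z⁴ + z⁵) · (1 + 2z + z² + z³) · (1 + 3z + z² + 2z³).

320

(1 + z³)⁴ has coefficients 1,0,0,4,0,0,6,0,0,4,0,0,1 for degrees 0…12.
(1 + z + z² + z³ + z⁴ + z⁵) has coefficients 1,1,1,1,1,1,0,0,0,0,0,0,0,0 for degrees 0…13.
Multiplying by (1 + 2z + z² + z³) gives running coefficients 1,3,4,5,5,5,4,2,1,0,0,0,0,0 for degrees 0…13.
Finally multiplying by (1 + 3z + z² + 2z³), the product of all factors after the first has coefficients 1,6,14,22,30,33,34,29,21,13,5,2,0,0 for degrees 0…13.
[z¹³] = 1·0 + 4·5 + 6·29 + 4·30 + 1·6 = 320.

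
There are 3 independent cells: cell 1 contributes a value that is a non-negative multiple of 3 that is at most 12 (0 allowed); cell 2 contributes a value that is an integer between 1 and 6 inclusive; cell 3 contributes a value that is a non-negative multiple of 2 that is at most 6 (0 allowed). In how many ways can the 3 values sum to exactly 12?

8

The generating function for the choices is (1 + t³ + t⁶ + t⁹ + t¹²)·(t + t² + t³ + t⁴ + t⁵ + t⁶)·(1 + t² + t⁴ + t⁶); the count is [t¹²].
(1 + t³ + t⁶ + t⁹ + t¹²) has coefficients 1,0,0,1,0,0,1,0,0,1,0,0,1 for degrees 0…12.
(t + t² + t³ + t⁴ + t⁵ + t⁶) has coefficients 0,1,1,1,1,1,1,0,0,0,0,0,0 for degrees 0…12.
Finally multiplying by (1 + t² + t⁴ + t⁶), the product of all factors after the first has coefficients 0,1,1,2,2,3,3,3,3,2,2,1,1 for degrees 0…12.
[t¹²] = 1·1 + 1·2 + 1·3 + 1·2 + 1·0 = 8.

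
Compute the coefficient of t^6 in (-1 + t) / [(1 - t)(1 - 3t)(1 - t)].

-1093

The denominator gives the recurrence a_n = 5a_(n−1) − 7a_(n−2) + 3a_(n−3) for n ≥ 3; the numerator fixes a_0 = -1, a_1 = -4, a_2 = -13.
Iterating: -1, -4, -13, -40, -121, -364, -1093, so a_6 = -1093.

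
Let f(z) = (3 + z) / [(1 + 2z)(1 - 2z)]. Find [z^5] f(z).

The denominator gives the recurrence a_n = 4a_(n−2) for n ≥ 2; the numerator fixes a_0 = 3, a_1 = 1.
Iterating: 3, 1, 12, 4, 48, 16, so a_5 = 16.

16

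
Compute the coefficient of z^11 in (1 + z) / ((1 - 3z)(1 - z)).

354293

Partial fractions give a closed form: a_n = (2)·3^n + (-1)·1^n.
At n = 11: a_11 = 354293.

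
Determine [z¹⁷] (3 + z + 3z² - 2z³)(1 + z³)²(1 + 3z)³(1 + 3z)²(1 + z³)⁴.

18468

(3 + z + 3z² - 2z³) has coefficients 3,1,3,-2 for degrees 0…3.
(1 + z³)² has coefficients 1,0,0,2,0,0,1,0,0,0,0,0,0,0,0,0,0,0 for degrees 0…17.
Multiplying by (1 + 3z)³ gives running coefficients 1,9,27,29,18,54,55,9,27,27,0,0,0,0,0,0,0,0 for degrees 0…17.
Multiplying by (1 + 3z)² gives running coefficients 1,15,90,272,435,423,541,825,576,270,405,243,0,0,0,0,0,0 for degrees 0…17.
Finally multiplying by (1 + z³)⁴, the product of all factors after the first has coefficients 1,15,90,276,495,783,1635,2655,2808,4070,6375,5445,5415,8325,6210,4056,6165,4185 for degrees 0…17.
[z¹⁷] = 3·4185 + 1·6165 + 3·4056 − 2·6210 = 18468.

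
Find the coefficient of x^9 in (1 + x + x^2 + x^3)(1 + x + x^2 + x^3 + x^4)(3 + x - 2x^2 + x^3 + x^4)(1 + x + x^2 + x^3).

22

(1 + x + x^2 + x^3) has coefficients 1,1,1,1 for degrees 0…3.
(1 + x + x^2 + x^3 + x^4) has coefficients 1,1,1,1,1,0,0,0,0,0 for degrees 0…9.
Multiplying by (3 + x - 2x^2 + x^3 + x^4) gives running coefficients 3,4,2,3,4,1,0,2,1,0 for degrees 0…9.
Finally multiplying by (1 + x + x^2 + x^3), the product of all factors after the first has coefficients 3,7,9,12,13,10,8,7,4,3 for degrees 0…9.
[x^9] = 1·3 + 1·4 + 1·7 + 1·8 = 22.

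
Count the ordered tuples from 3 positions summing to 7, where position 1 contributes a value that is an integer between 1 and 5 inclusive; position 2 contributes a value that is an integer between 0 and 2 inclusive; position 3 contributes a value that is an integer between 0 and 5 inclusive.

14

The generating function for the choices is (y + y² + y³ + y⁴ + y⁵)·(1 + y + y²)·(1 + y + y² + y³ + y⁴ + y⁵); the count is [y⁷].
(y + y² + y³ + y⁴ + y⁵) has coefficients 0,1,1,1,1,1 for degrees 0…5.
(1 + y + y²) has coefficients 1,1,1,0,0,0,0,0 for degrees 0…7.
Finally multiplying by (1 + y + y² + y³ + y⁴ + y⁵), the product of all factors after the first has coefficients 1,2,3,3,3,3,2,1 for degrees 0…7.
[y⁷] = 1·2 + 1·3 + 1·3 + 1·3 + 1·3 = 14.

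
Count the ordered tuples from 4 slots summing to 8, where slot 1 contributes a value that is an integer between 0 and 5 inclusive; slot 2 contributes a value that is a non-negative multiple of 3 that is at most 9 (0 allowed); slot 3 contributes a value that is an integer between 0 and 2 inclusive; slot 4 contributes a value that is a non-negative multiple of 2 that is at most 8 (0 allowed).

The generating function for the choices is (1 + x + x² + x³ + x⁴ + x⁵)·(1 + x³ + x⁶ + x⁹)·(1 + x + x²)·(1 + x² + x⁴ + x⁶ + x⁸); the count is [x⁸].
(1 + x + x² + x³ + x⁴ + x⁵) has coefficients 1,1,1,1,1,1 for degrees 0…5.
(1 + x³ + x⁶ + x⁹) has coefficients 1,0,0,1,0,0,1,0,0 for degrees 0…8.
Multiplying by (1 + x + x²) gives running coefficients 1,1,1,1,1,1,1,1,1 for degrees 0…8.
Finally multiplying by (1 + x² + x⁴ + x⁶ + x⁸), the product of all factors after the first has coefficients 1,1,2,2,3,3,4,4,5 for degrees 0…8.
[x⁸] = 1·5 + 1·4 + 1·4 + 1·3 + 1·3 + 1·2 = 21.

21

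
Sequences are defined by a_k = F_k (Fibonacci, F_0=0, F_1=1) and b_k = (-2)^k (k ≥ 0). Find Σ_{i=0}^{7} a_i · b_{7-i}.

The convolution is the x^7 coefficient of A(x)B(x).
Σ = 0·(-128) + 1·64 + 1·(-32) + 2·16 + 3·(-8) + 5·4 + 8·(-2) + 13·1 = 57.

57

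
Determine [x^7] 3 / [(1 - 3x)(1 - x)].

Partial fractions give a closed form: a_n = (9/2)·3^n + (-3/2)·1^n.
At n = 7: a_7 = 9840.

9840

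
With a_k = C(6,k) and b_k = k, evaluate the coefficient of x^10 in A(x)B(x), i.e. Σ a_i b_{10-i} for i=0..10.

448

Write out a_i and b_{10-i} for i = 0,…,10 and sum the products.
Σ = 1·10 + 6·9 + 15·8 + 20·7 + 15·6 + 6·5 + 1·4 + 0·3 + 0·2 + 0·1 + 0·0 = 448.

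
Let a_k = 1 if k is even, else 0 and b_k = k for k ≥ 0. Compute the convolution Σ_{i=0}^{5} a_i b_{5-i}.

Write out a_i and b_{5-i} for i = 0,…,5 and sum the products.
Σ = 1·5 + 0·4 + 1·3 + 0·2 + 1·1 + 0·0 = 9.

9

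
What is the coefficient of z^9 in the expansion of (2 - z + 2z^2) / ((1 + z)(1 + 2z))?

-3067

The denominator gives the recurrence a_n = −3a_(n−1) − 2a_(n−2) for n ≥ 3; the numerator fixes a_0 = 2, a_1 = -7, a_2 = 19.
Iterating: 2, -7, 19, -43, 91, -187, 379, -763, 1531, -3067, so a_9 = -3067.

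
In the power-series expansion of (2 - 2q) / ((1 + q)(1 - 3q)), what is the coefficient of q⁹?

The denominator gives the recurrence a_n = 2a_(n−1) + 3a_(n−2) for n ≥ 3; the numerator fixes a_0 = 2, a_1 = 2, a_2 = 10.
Iterating: 2, 2, 10, 26, 82, 242, 730, 2186, 6562, 19682, so a_9 = 19682.

19682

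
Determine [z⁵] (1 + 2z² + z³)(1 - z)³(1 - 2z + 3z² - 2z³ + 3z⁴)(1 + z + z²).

-30

(1 + 2z² + z³) has coefficients 1,0,2,1 for degrees 0…3.
(1 - z)³ has coefficients 1,-3,3,-1,0,0 for degrees 0…5.
Multiplying by (1 - 2z + 3z² - 2z³ + 3z⁴) gives running coefficients 1,-5,12,-18,20,-18 for degrees 0…5.
Finally multiplying by (1 + z + z²), the product of all factors after the first has coefficients 1,-4,8,-11,14,-16 for degrees 0…5.
[z⁵] = 1·(-16) + 2·(-11) + 1·8 = -30.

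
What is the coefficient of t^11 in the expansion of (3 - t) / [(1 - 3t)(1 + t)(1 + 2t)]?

The denominator gives the recurrence a_n = 7a_(n−2) + 6a_(n−3) for n ≥ 3; the numerator fixes a_0 = 3, a_1 = -1, a_2 = 21.
Iterating: 3, -1, 21, 11, 141, 203, 1053, 2267, 8589, 22187, 73725, 206843, so a_11 = 206843.

206843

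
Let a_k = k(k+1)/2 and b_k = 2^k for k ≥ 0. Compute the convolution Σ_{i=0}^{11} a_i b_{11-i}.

This is [x^11] in the product of the two ordinary generating functions.
Σ = 0·2048 + 1·1024 + 3·512 + 6·256 + 10·128 + 15·64 + 21·32 + 28·16 + 36·8 + 45·4 + 55·2 + 66·1 = 8100.

8100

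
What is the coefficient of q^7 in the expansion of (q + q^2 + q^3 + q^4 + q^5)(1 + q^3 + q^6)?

2

(q + q^2 + q^3 + q^4 + q^5) has coefficients 0,1,1,1,1,1 for degrees 0…5.
(1 + q^3 + q^6) has coefficients 1,0,0,1,0,0,1,0 for degrees 0…7.
[q^7] = 1·1 + 1·0 + 1·0 + 1·1 + 1·0 = 2.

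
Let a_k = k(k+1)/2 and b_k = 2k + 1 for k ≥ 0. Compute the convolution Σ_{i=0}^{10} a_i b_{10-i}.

Write out a_i and b_{10-i} for i = 0,…,10 and sum the products.
Σ = 0·21 + 1·19 + 3·17 + 6·15 + 10·13 + 15·11 + 21·9 + 28·7 + 36·5 + 45·3 + 55·1 = 1210.

1210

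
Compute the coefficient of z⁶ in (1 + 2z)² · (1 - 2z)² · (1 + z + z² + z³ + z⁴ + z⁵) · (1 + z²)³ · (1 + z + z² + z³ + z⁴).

(1 + 2z)² has coefficients 1,4,4 for degrees 0…2.
(1 - 2z)² has coefficients 1,-4,4,0,0,0,0 for degrees 0…6.
Multiplying by (1 + z + z² + z³ + z⁴ + z⁵) gives running coefficients 1,-3,1,1,1,1,0 for degrees 0…6.
Multiplying by (1 + z²)³ gives running coefficients 1,-3,4,-8,7,-5,7 for degrees 0…6.
Finally multiplying by (1 + z + z² + z³ + z⁴), the product of all factors after the first has coefficients 1,-2,2,-6,1,-5,5 for degrees 0…6.
[z⁶] = 1·5 + 4·(-5) + 4·1 = -11.

-11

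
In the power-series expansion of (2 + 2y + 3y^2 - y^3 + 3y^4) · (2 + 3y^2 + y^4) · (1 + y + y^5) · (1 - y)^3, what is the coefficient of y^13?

43

(2 + 2y + 3y^2 - y^3 + 3y^4) has coefficients 2,2,3,-1,3 for degrees 0…4.
(2 + 3y^2 + y^4) has coefficients 2,0,3,0,1,0,0,0,0,0,0,0,0,0 for degrees 0…13.
Multiplying by (1 + y + y^5) gives running coefficients 2,2,3,3,1,3,0,3,0,1,0,0,0,0 for degrees 0…13.
Finally multiplying by (1 - y)^3, the product of all factors after the first has coefficients 2,-4,3,-2,-1,6,-9,11,-12,10,-6,3,-1,0 for degrees 0…13.
[y^13] = 2·0 + 2·(-1) + 3·3 − 1·(-6) + 3·10 = 43.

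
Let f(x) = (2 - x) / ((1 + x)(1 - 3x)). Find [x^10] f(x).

73812

Partial fractions give a closed form: a_n = (3/4)·(-1)^n + (5/4)·3^n.
At n = 10: a_10 = 73812.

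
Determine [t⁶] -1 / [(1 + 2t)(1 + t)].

The denominator gives the recurrence a_n = −3a_(n−1) − 2a_(n−2) for n ≥ 2; the numerator fixes a_0 = -1, a_1 = 3.
Iterating: -1, 3, -7, 15, -31, 63, -127, so a_6 = -127.

-127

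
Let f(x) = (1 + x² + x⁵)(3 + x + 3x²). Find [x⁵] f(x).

3

(1 + x² + x⁵) has coefficients 1,0,1,0,0,1 for degrees 0…5.
(3 + x + 3x²) has coefficients 3,1,3,0,0,0 for degrees 0…5.
[x⁵] = 1·0 + 1·0 + 1·3 = 3.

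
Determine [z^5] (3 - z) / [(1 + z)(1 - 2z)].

52

The denominator gives the recurrence a_n = a_(n−1) + 2a_(n−2) for n ≥ 2; the numerator fixes a_0 = 3, a_1 = 2.
Iterating: 3, 2, 8, 12, 28, 52, so a_5 = 52.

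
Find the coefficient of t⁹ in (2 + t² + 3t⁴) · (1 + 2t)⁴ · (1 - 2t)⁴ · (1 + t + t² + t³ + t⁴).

(2 + t² + 3t⁴) has coefficients 2,0,1,0,3 for degrees 0…4.
(1 + 2t)⁴ has coefficients 1,8,24,32,16,0,0,0,0,0 for degrees 0…9.
Multiplying by (1 - 2t)⁴ gives running coefficients 1,0,-16,0,96,0,-256,0,256,0 for degrees 0…9.
Finally multiplying by (1 + t + t² + t³ + t⁴), the product of all factors after the first has coefficients 1,1,-15,-15,81,80,-176,-160,96,0 for degrees 0…9.
[t⁹] = 2·0 + 1·(-160) + 3·80 = 80.

80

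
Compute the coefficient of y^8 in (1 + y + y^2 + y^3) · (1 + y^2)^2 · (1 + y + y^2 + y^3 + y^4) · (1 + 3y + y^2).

54

(1 + y + y^2 + y^3) has coefficients 1,1,1,1 for degrees 0…3.
(1 + y^2)^2 has coefficients 1,0,2,0,1,0,0,0,0 for degrees 0…8.
Multiplying by (1 + y + y^2 + y^3 + y^4) gives running coefficients 1,1,3,3,4,3,3,1,1 for degrees 0…8.
Finally multiplying by (1 + 3y + y^2), the product of all factors after the first has coefficients 1,4,7,13,16,18,16,13,7 for degrees 0…8.
[y^8] = 1·7 + 1·13 + 1·16 + 1·18 = 54.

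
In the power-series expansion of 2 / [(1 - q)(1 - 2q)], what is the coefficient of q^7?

510

Partial fractions give a closed form: a_n = (-2)·1^n + (4)·2^n.
At n = 7: a_7 = 510.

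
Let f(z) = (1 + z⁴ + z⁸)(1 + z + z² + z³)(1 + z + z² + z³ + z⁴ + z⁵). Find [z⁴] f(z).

5

(1 + z⁴ + z⁸) has coefficients 1,0,0,0,1 for degrees 0…4.
(1 + z + z² + z³) has coefficients 1,1,1,1,0 for degrees 0…4.
Finally multiplying by (1 + z + z² + z³ + z⁴ + z⁵), the product of all factors after the first has coefficients 1,2,3,4,4 for degrees 0…4.
[z⁴] = 1·4 + 1·1 = 5.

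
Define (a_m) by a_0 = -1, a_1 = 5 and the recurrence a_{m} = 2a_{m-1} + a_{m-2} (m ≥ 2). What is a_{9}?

4517

The ordinary generating function has denominator 1 - 2x - x^2.
Iterating the recurrence: a_0,…,a_{9} = -1, 5, 9, 23, 55, 133, 321, 775, 1871, 4517.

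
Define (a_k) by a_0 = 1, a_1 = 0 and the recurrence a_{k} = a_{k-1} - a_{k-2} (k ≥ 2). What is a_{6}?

The ordinary generating function has denominator 1 - t + t^2.
Iterating the recurrence: a_0,…,a_{6} = 1, 0, -1, -1, 0, 1, 1.

1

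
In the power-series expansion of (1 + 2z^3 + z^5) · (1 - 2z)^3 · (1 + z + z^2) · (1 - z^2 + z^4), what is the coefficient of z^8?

(1 + 2z^3 + z^5) has coefficients 1,0,0,2,0,1 for degrees 0…5.
(1 - 2z)^3 has coefficients 1,-6,12,-8,0,0,0,0,0 for degrees 0…8.
Multiplying by (1 + z + z^2) gives running coefficients 1,-5,7,-2,4,-8,0,0,0 for degrees 0…8.
Finally multiplying by (1 - z^2 + z^4), the product of all factors after the first has coefficients 1,-5,6,3,-2,-11,3,6,4 for degrees 0…8.
[z^8] = 1·4 + 2·(-11) + 1·3 = -15.

-15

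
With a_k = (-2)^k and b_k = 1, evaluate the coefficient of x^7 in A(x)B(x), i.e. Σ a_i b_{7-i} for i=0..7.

This is [x^7] in the product of the two ordinary generating functions.
Σ = 1·1 − 2·1 + 4·1 − 8·1 + 16·1 − 32·1 + 64·1 − 128·1 = -85.

-85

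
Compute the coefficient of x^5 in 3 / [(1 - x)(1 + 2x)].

The denominator gives the recurrence a_n = −a_(n−1) + 2a_(n−2) for n ≥ 2; the numerator fixes a_0 = 3, a_1 = -3.
Iterating: 3, -3, 9, -15, 33, -63, so a_5 = -63.

-63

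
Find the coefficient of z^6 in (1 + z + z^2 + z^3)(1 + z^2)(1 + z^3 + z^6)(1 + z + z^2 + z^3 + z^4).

13

(1 + z + z^2 + z^3) has coefficients 1,1,1,1 for degrees 0…3.
(1 + z^2) has coefficients 1,0,1,0,0,0,0 for degrees 0…6.
Multiplying by (1 + z^3 + z^6) gives running coefficients 1,0,1,1,0,1,1 for degrees 0…6.
Finally multiplying by (1 + z + z^2 + z^3 + z^4), the product of all factors after the first has coefficients 1,1,2,3,3,3,4 for degrees 0…6.
[z^6] = 1·4 + 1·3 + 1·3 + 1·3 = 13.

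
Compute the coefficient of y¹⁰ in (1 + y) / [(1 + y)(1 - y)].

Partial fractions give a closed form: a_n = (1)·1^n.
At n = 10: a_10 = 1.

1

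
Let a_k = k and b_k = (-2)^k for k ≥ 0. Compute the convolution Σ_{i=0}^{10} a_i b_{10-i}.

This is [x^10] in the product of the two ordinary generating functions.
Σ = 0·1024 + 1·(-512) + 2·256 + 3·(-128) + 4·64 + 5·(-32) + 6·16 + 7·(-8) + 8·4 + 9·(-2) + 10·1 = -224.

-224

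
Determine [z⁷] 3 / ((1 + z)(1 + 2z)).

-765

The denominator gives the recurrence a_n = −3a_(n−1) − 2a_(n−2) for n ≥ 2; the numerator fixes a_0 = 3, a_1 = -9.
Iterating: 3, -9, 21, -45, 93, -189, 381, -765, so a_7 = -765.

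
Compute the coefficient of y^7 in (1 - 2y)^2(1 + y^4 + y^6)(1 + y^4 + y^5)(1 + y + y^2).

-2

(1 - 2y)^2 has coefficients 1,-4,4 for degrees 0…2.
(1 + y^4 + y^6) has coefficients 1,0,0,0,1,0,1,0 for degrees 0…7.
Multiplying by (1 + y^4 + y^5) gives running coefficients 1,0,0,0,2,1,1,0 for degrees 0…7.
Finally multiplying by (1 + y + y^2), the product of all factors after the first has coefficients 1,1,1,0,2,3,4,2 for degrees 0…7.
[y^7] = 1·2 − 4·4 + 4·3 = -2.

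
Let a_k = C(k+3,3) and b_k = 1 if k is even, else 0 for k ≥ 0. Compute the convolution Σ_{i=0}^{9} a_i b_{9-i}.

420

Write out a_i and b_{9-i} for i = 0,…,9 and sum the products.
Σ = 1·0 + 4·1 + 10·0 + 20·1 + 35·0 + 56·1 + 84·0 + 120·1 + 165·0 + 220·1 = 420.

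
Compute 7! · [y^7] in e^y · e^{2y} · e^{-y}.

The EGF product rule gives c_7 = Σ_{k_1+k_2+k_3=7} C(7; k_1,k_2,k_3) · ∏ g_i(k_i), where e^y gives (1)^k; e^{2y} gives (2)^k; e^{-y} gives (-1)^k.
g_1(k) for k = 0…7: 1, 1, 1, 1, 1, 1, 1, 1.
g_2(k) for k = 0…7: 1, 2, 4, 8, 16, 32, 64, 128.
g_3(k) for k = 0…7: 1, -1, 1, -1, 1, -1, 1, -1.
First combine the last two factors: h(k) = Σ_j C(k,j)·g_2(j)·g_3(k−j) for k = 0…7: 1, 1, 1, 1, 1, 1, 1, 1.
c_7 = Σ_k C(7,k)·g_1(k)·h(7−k) = 1·1·1 + 7·1·1 + 21·1·1 + 35·1·1 + 35·1·1 + 21·1·1 + 7·1·1 + 1·1·1 = 1 + 7 + 21 + 35 + 35 + 21 + 7 + 1 = 128.

128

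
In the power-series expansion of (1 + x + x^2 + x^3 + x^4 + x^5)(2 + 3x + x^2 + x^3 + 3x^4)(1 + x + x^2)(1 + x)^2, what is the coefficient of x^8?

(1 + x + x^2 + x^3 + x^4 + x^5) has coefficients 1,1,1,1,1,1 for degrees 0…5.
(2 + 3x + x^2 + x^3 + 3x^4) has coefficients 2,3,1,1,3,0,0,0,0 for degrees 0…8.
Multiplying by (1 + x + x^2) gives running coefficients 2,5,6,5,5,4,3,0,0 for degrees 0…8.
Finally multiplying by (1 + x)^2, the product of all factors after the first has coefficients 2,9,18,22,21,19,16,10,3 for degrees 0…8.
[x^8] = 1·3 + 1·10 + 1·16 + 1·19 + 1·21 + 1·22 = 91.

91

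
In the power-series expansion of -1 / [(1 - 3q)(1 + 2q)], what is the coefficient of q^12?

-320503

The denominator gives the recurrence a_n = a_(n−1) + 6a_(n−2) for n ≥ 2; the numerator fixes a_0 = -1, a_1 = -1.
Iterating: -1, -1, -7, -13, -55, -133, -463, -1261, -4039, -11605, -35839, -105469, -320503, so a_12 = -320503.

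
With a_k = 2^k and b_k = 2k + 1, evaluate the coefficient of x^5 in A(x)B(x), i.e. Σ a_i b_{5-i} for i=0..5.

Write out a_i and b_{5-i} for i = 0,…,5 and sum the products.
Σ = 1·11 + 2·9 + 4·7 + 8·5 + 16·3 + 32·1 = 177.

177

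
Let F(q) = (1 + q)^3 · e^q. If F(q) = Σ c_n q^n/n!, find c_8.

The EGF product rule gives c_8 = Σ_{k_1+k_2=8} C(8; k_1,k_2) · ∏ g_i(k_i), where (1+q)^3 gives the falling factorial (3)_k; e^q gives (1)^k.
g_1(k) for k = 0…8: 1, 3, 6, 6, 0, 0, 0, 0, 0.
g_2(k) for k = 0…8: 1, 1, 1, 1, 1, 1, 1, 1, 1.
c_8 = Σ_k C(8,k)·g_1(k)·g_2(8−k) = 1·1·1 + 8·3·1 + 28·6·1 + 56·6·1 = 1 + 24 + 168 + 336 = 529.

529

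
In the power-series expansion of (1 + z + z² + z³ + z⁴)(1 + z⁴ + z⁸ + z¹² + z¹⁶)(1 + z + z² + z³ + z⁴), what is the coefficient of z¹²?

(1 + z + z² + z³ + z⁴) has coefficients 1,1,1,1,1 for degrees 0…4.
(1 + z⁴ + z⁸ + z¹² + z¹⁶) has coefficients 1,0,0,0,1,0,0,0,1,0,0,0,1 for degrees 0…12.
Finally multiplying by (1 + z + z² + z³ + z⁴), the product of all factors after the first has coefficients 1,1,1,1,2,1,1,1,2,1,1,1,2 for degrees 0…12.
[z¹²] = 1·2 + 1·1 + 1·1 + 1·1 + 1·2 = 7.

7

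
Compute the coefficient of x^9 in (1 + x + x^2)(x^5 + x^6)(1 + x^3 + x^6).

2

(1 + x + x^2) has coefficients 1,1,1 for degrees 0…2.
(x^5 + x^6) has coefficients 0,0,0,0,0,1,1,0,0,0 for degrees 0…9.
Finally multiplying by (1 + x^3 + x^6), the product of all factors after the first has coefficients 0,0,0,0,0,1,1,0,1,1 for degrees 0…9.
[x^9] = 1·1 + 1·1 + 1·0 = 2.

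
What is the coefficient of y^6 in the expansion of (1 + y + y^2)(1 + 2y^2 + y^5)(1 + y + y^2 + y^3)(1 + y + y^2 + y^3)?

29

(1 + y + y^2) has coefficients 1,1,1 for degrees 0…2.
(1 + 2y^2 + y^5) has coefficients 1,0,2,0,0,1,0 for degrees 0…6.
Multiplying by (1 + y + y^2 + y^3) gives running coefficients 1,1,3,3,2,3,1 for degrees 0…6.
Finally multiplying by (1 + y + y^2 + y^3), the product of all factors after the first has coefficients 1,2,5,8,9,11,9 for degrees 0…6.
[y^6] = 1·9 + 1·11 + 1·9 = 29.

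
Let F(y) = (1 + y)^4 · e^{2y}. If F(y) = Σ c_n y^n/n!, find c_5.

The EGF product rule gives c_5 = Σ_{k_1+k_2=5} C(5; k_1,k_2) · ∏ g_i(k_i), where (1+y)^4 gives the falling factorial (4)_k; e^{2y} gives (2)^k.
g_1(k) for k = 0…5: 1, 4, 12, 24, 24, 0.
g_2(k) for k = 0…5: 1, 2, 4, 8, 16, 32.
c_5 = Σ_k C(5,k)·g_1(k)·g_2(5−k) = 1·1·32 + 5·4·16 + 10·12·8 + 10·24·4 + 5·24·2 = 32 + 320 + 960 + 960 + 240 = 2512.

2512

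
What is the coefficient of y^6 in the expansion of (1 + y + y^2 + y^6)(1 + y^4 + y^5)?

3

(1 + y + y^2 + y^6) has coefficients 1,1,1,0,0,0,1 for degrees 0…6.
(1 + y^4 + y^5) has coefficients 1,0,0,0,1,1,0 for degrees 0…6.
[y^6] = 1·0 + 1·1 + 1·1 + 1·1 = 3.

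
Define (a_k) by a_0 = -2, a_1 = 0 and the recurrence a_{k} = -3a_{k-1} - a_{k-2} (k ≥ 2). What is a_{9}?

-1974

The ordinary generating function has denominator 1 + 3q + q^2.
Iterating the recurrence: a_0,…,a_{9} = -2, 0, 2, -6, 16, -42, 110, -288, 754, -1974.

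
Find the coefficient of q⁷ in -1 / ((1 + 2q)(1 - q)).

85

Partial fractions give a closed form: a_n = (-2/3)·(-2)^n + (-1/3)·1^n.
At n = 7: a_7 = 85.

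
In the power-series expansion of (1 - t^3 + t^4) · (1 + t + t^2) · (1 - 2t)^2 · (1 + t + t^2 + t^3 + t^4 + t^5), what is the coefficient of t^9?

5

(1 - t^3 + t^4) has coefficients 1,0,0,-1,1 for degrees 0…4.
(1 + t + t^2) has coefficients 1,1,1,0,0,0,0,0,0,0 for degrees 0…9.
Multiplying by (1 - 2t)^2 gives running coefficients 1,-3,1,0,4,0,0,0,0,0 for degrees 0…9.
Finally multiplying by (1 + t + t^2 + t^3 + t^4 + t^5), the product of all factors after the first has coefficients 1,-2,-1,-1,3,3,2,5,4,4 for degrees 0…9.
[t^9] = 1·4 − 1·2 + 1·3 = 5.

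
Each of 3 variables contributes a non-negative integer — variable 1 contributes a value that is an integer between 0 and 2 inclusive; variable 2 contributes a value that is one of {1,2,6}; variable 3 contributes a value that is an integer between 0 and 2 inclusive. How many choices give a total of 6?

2

The generating function for the choices is (1 + t + t²)·(t + t² + t⁶)·(1 + t + t²); the count is [t⁶].
(1 + t + t²) has coefficients 1,1,1 for degrees 0…2.
(t + t² + t⁶) has coefficients 0,1,1,0,0,0,1 for degrees 0…6.
Finally multiplying by (1 + t + t²), the product of all factors after the first has coefficients 0,1,2,2,1,0,1 for degrees 0…6.
[t⁶] = 1·1 + 1·0 + 1·1 = 2.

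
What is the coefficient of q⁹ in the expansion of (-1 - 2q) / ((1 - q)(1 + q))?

The denominator gives the recurrence a_n = a_(n−2) for n ≥ 2; the numerator fixes a_0 = -1, a_1 = -2.
Iterating: -1, -2, -1, -2, -1, -2, -1, -2, -1, -2, so a_9 = -2.

-2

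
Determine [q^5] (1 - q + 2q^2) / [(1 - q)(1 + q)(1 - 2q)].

41

Partial fractions give a closed form: a_n = (-1)·1^n + (2/3)·(-1)^n + (4/3)·2^n.
At n = 5: a_5 = 41.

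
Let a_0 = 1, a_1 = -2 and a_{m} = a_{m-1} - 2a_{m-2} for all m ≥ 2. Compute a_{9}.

40

The ordinary generating function has denominator 1 - x + 2x^2.
Iterating the recurrence: a_0,…,a_{9} = 1, -2, -4, 0, 8, 8, -8, -24, -8, 40.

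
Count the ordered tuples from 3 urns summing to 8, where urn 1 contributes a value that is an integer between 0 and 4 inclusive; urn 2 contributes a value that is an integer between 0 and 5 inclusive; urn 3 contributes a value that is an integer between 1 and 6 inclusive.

The generating function for the choices is (1 + x + x^2 + x^3 + x^4)·(1 + x + x^2 + x^3 + x^4 + x^5)·(x + x^2 + x^3 + x^4 + x^5 + x^6); the count is [x^8].
(1 + x + x^2 + x^3 + x^4) has coefficients 1,1,1,1,1 for degrees 0…4.
(1 + x + x^2 + x^3 + x^4 + x^5) has coefficients 1,1,1,1,1,1,0,0,0 for degrees 0…8.
Finally multiplying by (x + x^2 + x^3 + x^4 + x^5 + x^6), the product of all factors after the first has coefficients 0,1,2,3,4,5,6,5,4 for degrees 0…8.
[x^8] = 1·4 + 1·5 + 1·6 + 1·5 + 1·4 = 24.

24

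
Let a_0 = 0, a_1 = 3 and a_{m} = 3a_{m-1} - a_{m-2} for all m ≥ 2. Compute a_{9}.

7752

The ordinary generating function has denominator 1 - 3t + t^2.
Iterating the recurrence: a_0,…,a_{9} = 0, 3, 9, 24, 63, 165, 432, 1131, 2961, 7752.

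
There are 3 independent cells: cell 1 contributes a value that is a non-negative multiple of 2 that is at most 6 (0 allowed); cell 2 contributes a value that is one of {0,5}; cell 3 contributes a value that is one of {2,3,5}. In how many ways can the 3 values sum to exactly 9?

The generating function for the choices is (1 + z^2 + z^4 + z^6)·(1 + z^5)·(z^2 + z^3 + z^5); the count is [z^9].
(1 + z^2 + z^4 + z^6) has coefficients 1,0,1,0,1,0,1 for degrees 0…6.
(1 + z^5) has coefficients 1,0,0,0,0,1,0,0,0,0 for degrees 0…9.
Finally multiplying by (z^2 + z^3 + z^5), the product of all factors after the first has coefficients 0,0,1,1,0,1,0,1,1,0 for degrees 0…9.
[z^9] = 1·0 + 1·1 + 1·1 + 1·1 = 3.

3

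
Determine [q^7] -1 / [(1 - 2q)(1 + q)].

The denominator gives the recurrence a_n = a_(n−1) + 2a_(n−2) for n ≥ 2; the numerator fixes a_0 = -1, a_1 = -1.
Iterating: -1, -1, -3, -5, -11, -21, -43, -85, so a_7 = -85.

-85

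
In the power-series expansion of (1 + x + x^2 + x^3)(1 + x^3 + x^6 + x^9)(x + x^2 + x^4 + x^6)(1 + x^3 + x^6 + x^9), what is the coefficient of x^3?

(1 + x + x^2 + x^3) has coefficients 1,1,1,1 for degrees 0…3.
(1 + x^3 + x^6 + x^9) has coefficients 1,0,0,1 for degrees 0…3.
Multiplying by (x + x^2 + x^4 + x^6) gives running coefficients 0,1,1,0 for degrees 0…3.
Finally multiplying by (1 + x^3 + x^6 + x^9), the product of all factors after the first has coefficients 0,1,1,0 for degrees 0…3.
[x^3] = 1·0 + 1·1 + 1·1 + 1·0 = 2.

2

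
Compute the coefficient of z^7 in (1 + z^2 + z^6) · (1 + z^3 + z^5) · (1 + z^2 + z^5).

(1 + z^2 + z^6) has coefficients 1,0,1,0,0,0,1 for degrees 0…6.
(1 + z^3 + z^5) has coefficients 1,0,0,1,0,1,0,0 for degrees 0…7.
Finally multiplying by (1 + z^2 + z^5), the product of all factors after the first has coefficients 1,0,1,1,0,3,0,1 for degrees 0…7.
[z^7] = 1·1 + 1·3 + 1·0 = 4.

4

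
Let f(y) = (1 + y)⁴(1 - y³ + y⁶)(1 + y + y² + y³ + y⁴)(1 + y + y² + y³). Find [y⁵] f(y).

(1 + y)⁴ has coefficients 1,4,6,4,1 for degrees 0…4.
(1 - y³ + y⁶) has coefficients 1,0,0,-1,0,0 for degrees 0…5.
Multiplying by (1 + y + y² + y³ + y⁴) gives running coefficients 1,1,1,0,0,-1 for degrees 0…5.
Finally multiplying by (1 + y + y² + y³), the product of all factors after the first has coefficients 1,2,3,3,2,0 for degrees 0…5.
[y⁵] = 1·0 + 4·2 + 6·3 + 4·3 + 1·2 = 40.

40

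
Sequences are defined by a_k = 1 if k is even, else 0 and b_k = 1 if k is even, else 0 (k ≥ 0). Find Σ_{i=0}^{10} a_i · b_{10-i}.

Write out a_i and b_{10-i} for i = 0,…,10 and sum the products.
Σ = 1·1 + 0·0 + 1·1 + 0·0 + 1·1 + 0·0 + 1·1 + 0·0 + 1·1 + 0·0 + 1·1 = 6.

6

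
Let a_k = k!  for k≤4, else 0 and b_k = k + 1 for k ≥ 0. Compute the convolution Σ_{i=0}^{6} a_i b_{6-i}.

119

The convolution is the x^6 coefficient of A(x)B(x).
Σ = 1·7 + 1·6 + 2·5 + 6·4 + 24·3 + 0·2 + 0·1 = 119.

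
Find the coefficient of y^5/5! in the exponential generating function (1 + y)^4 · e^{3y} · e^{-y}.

The EGF product rule gives c_5 = Σ_{k_1+k_2+k_3=5} C(5; k_1,k_2,k_3) · ∏ g_i(k_i), where (1+y)^4 gives the falling factorial (4)_k; e^{3y} gives (3)^k; e^{-y} gives (-1)^k.
g_1(k) for k = 0…5: 1, 4, 12, 24, 24, 0.
g_2(k) for k = 0…5: 1, 3, 9, 27, 81, 243.
g_3(k) for k = 0…5: 1, -1, 1, -1, 1, -1.
First combine the last two factors: h(k) = Σ_j C(k,j)·g_2(j)·g_3(k−j) for k = 0…5: 1, 2, 4, 8, 16, 32.
c_5 = Σ_k C(5,k)·g_1(k)·h(5−k) = 1·1·32 + 5·4·16 + 10·12·8 + 10·24·4 + 5·24·2 = 32 + 320 + 960 + 960 + 240 = 2512.

2512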